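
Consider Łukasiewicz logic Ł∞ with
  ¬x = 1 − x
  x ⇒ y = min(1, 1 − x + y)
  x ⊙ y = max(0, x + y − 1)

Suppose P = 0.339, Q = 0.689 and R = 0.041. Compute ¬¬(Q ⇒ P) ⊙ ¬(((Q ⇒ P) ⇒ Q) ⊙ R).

Q ⇒ P = min(1, 1 − 0.689 + 0.339) = min(1, 0.650) = 0.650
¬(Q ⇒ P) = 1 − 0.650 = 0.350
¬¬(Q ⇒ P) = 1 − 0.350 = 0.650
(Q ⇒ P) ⇒ Q = min(1, 1 − 0.650 + 0.689) = min(1, 1.039) = 1.000
((Q ⇒ P) ⇒ Q) ⊙ R = max(0, 1.000 + 0.041 − 1) = max(0, 0.041) = 0.041
¬(((Q ⇒ P) ⇒ Q) ⊙ R) = 1 − 0.041 = 0.959
¬¬(Q ⇒ P) ⊙ ¬(((Q ⇒ P) ⇒ Q) ⊙ R) = max(0, 0.650 + 0.959 − 1) = max(0, 0.609) = 0.609

0.609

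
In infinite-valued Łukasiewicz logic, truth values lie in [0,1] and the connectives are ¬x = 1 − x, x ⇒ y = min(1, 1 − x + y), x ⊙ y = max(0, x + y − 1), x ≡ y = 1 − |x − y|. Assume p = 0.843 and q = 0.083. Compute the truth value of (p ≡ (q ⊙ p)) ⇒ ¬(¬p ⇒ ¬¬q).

q ⊙ p = max(0, 0.083 + 0.843 − 1) = max(0, -0.074) = 0.000
p ≡ (q ⊙ p) = 1 − |0.843 − 0.000| = 1 − 0.843 = 0.157
¬p = 1 − 0.843 = 0.157
¬q = 1 − 0.083 = 0.917
¬¬q = 1 − 0.917 = 0.083
¬p ⇒ ¬¬q = min(1, 1 − 0.157 + 0.083) = min(1, 0.926) = 0.926
¬(¬p ⇒ ¬¬q) = 1 − 0.926 = 0.074
(p ≡ (q ⊙ p)) ⇒ ¬(¬p ⇒ ¬¬q) = min(1, 1 − 0.157 + 0.074) = min(1, 0.917) = 0.917

0.917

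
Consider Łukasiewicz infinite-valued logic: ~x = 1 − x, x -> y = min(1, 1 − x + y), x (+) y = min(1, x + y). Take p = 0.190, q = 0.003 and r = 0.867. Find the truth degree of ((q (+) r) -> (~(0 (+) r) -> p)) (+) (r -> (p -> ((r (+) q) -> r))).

1.000

q (+) r = min(1, 0.003 + 0.867) = min(1, 0.870) = 0.870
0 (+) r = min(1, 0.000 + 0.867) = min(1, 0.867) = 0.867
~(0 (+) r) = 1 − 0.867 = 0.133
~(0 (+) r) -> p = min(1, 1 − 0.133 + 0.190) = min(1, 1.057) = 1.000
(q (+) r) -> (~(0 (+) r) -> p) = min(1, 1 − 0.870 + 1.000) = min(1, 1.130) = 1.000
r (+) q = min(1, 0.867 + 0.003) = min(1, 0.870) = 0.870
(r (+) q) -> r = min(1, 1 − 0.870 + 0.867) = min(1, 0.997) = 0.997
p -> ((r (+) q) -> r) = min(1, 1 − 0.190 + 0.997) = min(1, 1.807) = 1.000
r -> (p -> ((r (+) q) -> r)) = min(1, 1 − 0.867 + 1.000) = min(1, 1.133) = 1.000
((q (+) r) -> (~(0 (+) r) -> p)) (+) (r -> (p -> ((r (+) q) -> r))) = min(1, 1.000 + 1.000) = min(1, 2.000) = 1.000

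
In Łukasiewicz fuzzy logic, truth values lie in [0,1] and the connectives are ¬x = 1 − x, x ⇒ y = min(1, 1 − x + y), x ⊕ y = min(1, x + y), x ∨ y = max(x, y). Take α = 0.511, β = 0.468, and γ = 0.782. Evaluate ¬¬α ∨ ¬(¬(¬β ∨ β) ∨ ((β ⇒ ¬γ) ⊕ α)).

0.511

¬α = 1 − 0.511 = 0.489
¬¬α = 1 − 0.489 = 0.511
¬β = 1 − 0.468 = 0.532
¬β ∨ β = max(0.532, 0.468) = 0.532
¬(¬β ∨ β) = 1 − 0.532 = 0.468
¬γ = 1 − 0.782 = 0.218
β ⇒ ¬γ = min(1, 1 − 0.468 + 0.218) = min(1, 0.750) = 0.750
(β ⇒ ¬γ) ⊕ α = min(1, 0.750 + 0.511) = min(1, 1.261) = 1.000
¬(¬β ∨ β) ∨ ((β ⇒ ¬γ) ⊕ α) = max(0.468, 1.000) = 1.000
¬(¬(¬β ∨ β) ∨ ((β ⇒ ¬γ) ⊕ α)) = 1 − 1.000 = 0.000
¬¬α ∨ ¬(¬(¬β ∨ β) ∨ ((β ⇒ ¬γ) ⊕ α)) = max(0.511, 0.000) = 0.511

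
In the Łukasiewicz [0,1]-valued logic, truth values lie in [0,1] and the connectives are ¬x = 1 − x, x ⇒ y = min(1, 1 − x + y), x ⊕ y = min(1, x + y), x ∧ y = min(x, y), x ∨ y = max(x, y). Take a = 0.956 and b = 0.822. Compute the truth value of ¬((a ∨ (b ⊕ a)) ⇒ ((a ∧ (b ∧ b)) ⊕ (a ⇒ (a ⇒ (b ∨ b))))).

b ⊕ a = min(1, 0.822 + 0.956) = min(1, 1.778) = 1.000
a ∨ (b ⊕ a) = max(0.956, 1.000) = 1.000
b ∧ b = min(0.822, 0.822) = 0.822
a ∧ (b ∧ b) = min(0.956, 0.822) = 0.822
b ∨ b = max(0.822, 0.822) = 0.822
a ⇒ (b ∨ b) = min(1, 1 − 0.956 + 0.822) = min(1, 0.866) = 0.866
a ⇒ (a ⇒ (b ∨ b)) = min(1, 1 − 0.956 + 0.866) = min(1, 0.910) = 0.910
(a ∧ (b ∧ b)) ⊕ (a ⇒ (a ⇒ (b ∨ b))) = min(1, 0.822 + 0.910) = min(1, 1.732) = 1.000
(a ∨ (b ⊕ a)) ⇒ ((a ∧ (b ∧ b)) ⊕ (a ⇒ (a ⇒ (b ∨ b)))) = min(1, 1 − 1.000 + 1.000) = min(1, 1.000) = 1.000
¬((a ∨ (b ⊕ a)) ⇒ ((a ∧ (b ∧ b)) ⊕ (a ⇒ (a ⇒ (b ∨ b))))) = 1 − 1.000 = 0.000

0.000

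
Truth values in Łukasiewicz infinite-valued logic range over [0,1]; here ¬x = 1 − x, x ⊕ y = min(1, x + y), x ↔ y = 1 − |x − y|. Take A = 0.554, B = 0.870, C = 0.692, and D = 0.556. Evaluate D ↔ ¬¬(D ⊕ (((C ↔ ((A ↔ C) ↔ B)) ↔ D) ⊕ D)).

0.556

A ↔ C = 1 − |0.554 − 0.692| = 1 − 0.138 = 0.862
(A ↔ C) ↔ B = 1 − |0.862 − 0.870| = 1 − 0.008 = 0.992
C ↔ ((A ↔ C) ↔ B) = 1 − |0.692 − 0.992| = 1 − 0.300 = 0.700
(C ↔ ((A ↔ C) ↔ B)) ↔ D = 1 − |0.700 − 0.556| = 1 − 0.144 = 0.856
((C ↔ ((A ↔ C) ↔ B)) ↔ D) ⊕ D = min(1, 0.856 + 0.556) = min(1, 1.412) = 1.000
D ⊕ (((C ↔ ((A ↔ C) ↔ B)) ↔ D) ⊕ D) = min(1, 0.556 + 1.000) = min(1, 1.556) = 1.000
¬(D ⊕ (((C ↔ ((A ↔ C) ↔ B)) ↔ D) ⊕ D)) = 1 − 1.000 = 0.000
¬¬(D ⊕ (((C ↔ ((A ↔ C) ↔ B)) ↔ D) ⊕ D)) = 1 − 0.000 = 1.000
D ↔ ¬¬(D ⊕ (((C ↔ ((A ↔ C) ↔ B)) ↔ D) ⊕ D)) = 1 − |0.556 − 1.000| = 1 − 0.444 = 0.556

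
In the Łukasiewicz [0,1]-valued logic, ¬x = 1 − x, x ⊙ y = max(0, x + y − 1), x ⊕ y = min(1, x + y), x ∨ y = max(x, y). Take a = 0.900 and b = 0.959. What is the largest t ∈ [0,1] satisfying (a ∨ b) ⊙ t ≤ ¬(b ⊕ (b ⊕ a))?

0.041

a ∨ b = max(0.900, 0.959) = 0.959
So the left factor is a ∨ b = 0.959.
b ⊕ a = min(1, 0.959 + 0.900) = min(1, 1.859) = 1.000
b ⊕ (b ⊕ a) = min(1, 0.959 + 1.000) = min(1, 1.959) = 1.000
¬(b ⊕ (b ⊕ a)) = 1 − 1.000 = 0.000
So the right-hand bound is ¬(b ⊕ (b ⊕ a)) = 0.000.
The residuum of the Łukasiewicz t-norm gives the supremum: min(1, 1 − 0.959 + 0.000).
1 − 0.959 + 0.000 = 0.041, so t = min(1, 0.041) = 0.041.
Check: 0.959 ⊙ 0.041 = max(0, 0.000) = 0.000 ≤ 0.000.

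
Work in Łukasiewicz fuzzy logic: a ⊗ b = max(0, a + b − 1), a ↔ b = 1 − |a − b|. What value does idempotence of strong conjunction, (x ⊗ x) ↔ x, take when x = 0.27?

x ⊗ x = max(0, 0.27 + 0.27 − 1) = max(0, -0.46) = 0.00
(x ⊗ x) ↔ x = 1 − |0.00 − 0.27| = 1 − 0.27 = 0.73
(The value 0.73 < 1 shows this instance is not satisfied; fails in Ł∞ since a ⊗ a = max(0, 2a−1) ≠ a in general.)

0.73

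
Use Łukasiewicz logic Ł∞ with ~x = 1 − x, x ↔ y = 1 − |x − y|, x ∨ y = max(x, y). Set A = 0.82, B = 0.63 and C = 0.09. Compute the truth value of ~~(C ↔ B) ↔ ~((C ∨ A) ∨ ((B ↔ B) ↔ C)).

0.72

C ↔ B = 1 − |0.09 − 0.63| = 1 − 0.54 = 0.46
~(C ↔ B) = 1 − 0.46 = 0.54
~~(C ↔ B) = 1 − 0.54 = 0.46
C ∨ A = max(0.09, 0.82) = 0.82
B ↔ B = 1 − |0.63 − 0.63| = 1 − 0.00 = 1.00
(B ↔ B) ↔ C = 1 − |1.00 − 0.09| = 1 − 0.91 = 0.09
(C ∨ A) ∨ ((B ↔ B) ↔ C) = max(0.82, 0.09) = 0.82
~((C ∨ A) ∨ ((B ↔ B) ↔ C)) = 1 − 0.82 = 0.18
~~(C ↔ B) ↔ ~((C ∨ A) ∨ ((B ↔ B) ↔ C)) = 1 − |0.46 − 0.18| = 1 − 0.28 = 0.72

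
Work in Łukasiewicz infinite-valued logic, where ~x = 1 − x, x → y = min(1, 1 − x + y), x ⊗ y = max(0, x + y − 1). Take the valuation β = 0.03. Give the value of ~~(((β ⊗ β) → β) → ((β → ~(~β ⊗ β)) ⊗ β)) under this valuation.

β ⊗ β = max(0, 0.03 + 0.03 − 1) = max(0, -0.94) = 0.00
(β ⊗ β) → β = min(1, 1 − 0.00 + 0.03) = min(1, 1.03) = 1.00
~β = 1 − 0.03 = 0.97
~β ⊗ β = max(0, 0.97 + 0.03 − 1) = max(0, 0.00) = 0.00
~(~β ⊗ β) = 1 − 0.00 = 1.00
β → ~(~β ⊗ β) = min(1, 1 − 0.03 + 1.00) = min(1, 1.97) = 1.00
(β → ~(~β ⊗ β)) ⊗ β = max(0, 1.00 + 0.03 − 1) = max(0, 0.03) = 0.03
((β ⊗ β) → β) → ((β → ~(~β ⊗ β)) ⊗ β) = min(1, 1 − 1.00 + 0.03) = min(1, 0.03) = 0.03
~(((β ⊗ β) → β) → ((β → ~(~β ⊗ β)) ⊗ β)) = 1 − 0.03 = 0.97
~~(((β ⊗ β) → β) → ((β → ~(~β ⊗ β)) ⊗ β)) = 1 − 0.97 = 0.03

0.03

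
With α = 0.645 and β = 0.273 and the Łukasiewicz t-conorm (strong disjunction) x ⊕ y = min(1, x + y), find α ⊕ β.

0.918

α ⊕ β = min(1, 0.645 + 0.273) = min(1, 0.918) = 0.918
For comparison, the Gödel t-conorm max(x, y) would give 0.645.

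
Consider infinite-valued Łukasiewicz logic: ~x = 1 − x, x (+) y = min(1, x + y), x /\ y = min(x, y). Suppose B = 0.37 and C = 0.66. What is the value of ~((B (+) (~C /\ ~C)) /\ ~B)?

~C = 1 − 0.66 = 0.34
~C /\ ~C = min(0.34, 0.34) = 0.34
B (+) (~C /\ ~C) = min(1, 0.37 + 0.34) = min(1, 0.71) = 0.71
~B = 1 − 0.37 = 0.63
(B (+) (~C /\ ~C)) /\ ~B = min(0.71, 0.63) = 0.63
~((B (+) (~C /\ ~C)) /\ ~B) = 1 − 0.63 = 0.37

0.37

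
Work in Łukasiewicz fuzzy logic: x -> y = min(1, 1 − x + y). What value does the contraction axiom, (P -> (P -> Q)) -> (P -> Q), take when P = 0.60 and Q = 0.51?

0.91

P -> Q = min(1, 1 − 0.60 + 0.51) = min(1, 0.91) = 0.91
P -> (P -> Q) = min(1, 1 − 0.60 + 0.91) = min(1, 1.31) = 1.00
(P -> (P -> Q)) -> (P -> Q) = min(1, 1 − 1.00 + 0.91) = min(1, 0.91) = 0.91
(The value 0.91 < 1 shows this instance is not satisfied; fails in Ł∞ (the t-norm is not idempotent).)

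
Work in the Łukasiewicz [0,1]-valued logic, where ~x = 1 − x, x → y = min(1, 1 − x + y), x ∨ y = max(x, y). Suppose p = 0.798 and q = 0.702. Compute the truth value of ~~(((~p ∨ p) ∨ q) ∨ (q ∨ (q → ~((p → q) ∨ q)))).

~p = 1 − 0.798 = 0.202
~p ∨ p = max(0.202, 0.798) = 0.798
(~p ∨ p) ∨ q = max(0.798, 0.702) = 0.798
p → q = min(1, 1 − 0.798 + 0.702) = min(1, 0.904) = 0.904
(p → q) ∨ q = max(0.904, 0.702) = 0.904
~((p → q) ∨ q) = 1 − 0.904 = 0.096
q → ~((p → q) ∨ q) = min(1, 1 − 0.702 + 0.096) = min(1, 0.394) = 0.394
q ∨ (q → ~((p → q) ∨ q)) = max(0.702, 0.394) = 0.702
((~p ∨ p) ∨ q) ∨ (q ∨ (q → ~((p → q) ∨ q))) = max(0.798, 0.702) = 0.798
~(((~p ∨ p) ∨ q) ∨ (q ∨ (q → ~((p → q) ∨ q)))) = 1 − 0.798 = 0.202
~~(((~p ∨ p) ∨ q) ∨ (q ∨ (q → ~((p → q) ∨ q)))) = 1 − 0.202 = 0.798

0.798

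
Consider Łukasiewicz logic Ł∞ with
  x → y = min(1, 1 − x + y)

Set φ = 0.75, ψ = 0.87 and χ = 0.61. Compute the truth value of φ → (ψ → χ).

ψ → χ = min(1, 1 − 0.87 + 0.61) = min(1, 0.74) = 0.74
φ → (ψ → χ) = min(1, 1 − 0.75 + 0.74) = min(1, 0.99) = 0.99

0.99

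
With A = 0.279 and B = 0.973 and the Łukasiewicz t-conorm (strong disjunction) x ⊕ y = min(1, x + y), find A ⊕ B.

A ⊕ B = min(1, 0.279 + 0.973) = min(1, 1.252) = 1.000
For comparison, the Gödel t-conorm max(x, y) would give 0.973.

1.000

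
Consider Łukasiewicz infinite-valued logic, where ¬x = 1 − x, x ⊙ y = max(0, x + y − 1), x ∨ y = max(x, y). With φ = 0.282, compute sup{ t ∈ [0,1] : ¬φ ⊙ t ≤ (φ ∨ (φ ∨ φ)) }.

¬φ = 1 − 0.282 = 0.718
So the left factor is ¬φ = 0.718.
φ ∨ φ = max(0.282, 0.282) = 0.282
φ ∨ (φ ∨ φ) = max(0.282, 0.282) = 0.282
So the right-hand bound is φ ∨ (φ ∨ φ) = 0.282.
The residuum of the Łukasiewicz t-norm gives the supremum: min(1, 1 − 0.718 + 0.282).
1 − 0.718 + 0.282 = 0.564, so t = min(1, 0.564) = 0.564.
Check: 0.718 ⊙ 0.564 = max(0, 0.282) = 0.282 ≤ 0.282.

0.564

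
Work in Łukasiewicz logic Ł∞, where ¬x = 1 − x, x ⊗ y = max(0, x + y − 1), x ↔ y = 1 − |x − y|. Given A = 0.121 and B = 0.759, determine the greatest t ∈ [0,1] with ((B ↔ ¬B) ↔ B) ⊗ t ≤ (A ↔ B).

0.639

¬B = 1 − 0.759 = 0.241
B ↔ ¬B = 1 − |0.759 − 0.241| = 1 − 0.518 = 0.482
(B ↔ ¬B) ↔ B = 1 − |0.482 − 0.759| = 1 − 0.277 = 0.723
So the left factor is (B ↔ ¬B) ↔ B = 0.723.
A ↔ B = 1 − |0.121 − 0.759| = 1 − 0.638 = 0.362
So the right-hand bound is A ↔ B = 0.362.
The residuum of the Łukasiewicz t-norm gives the supremum: min(1, 1 − 0.723 + 0.362).
1 − 0.723 + 0.362 = 0.639, so t = min(1, 0.639) = 0.639.
Check: 0.723 ⊗ 0.639 = max(0, 0.362) = 0.362 ≤ 0.362.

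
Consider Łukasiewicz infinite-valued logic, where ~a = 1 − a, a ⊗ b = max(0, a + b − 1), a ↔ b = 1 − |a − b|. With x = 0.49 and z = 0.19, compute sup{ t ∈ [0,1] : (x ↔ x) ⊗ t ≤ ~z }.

x ↔ x = 1 − |0.49 − 0.49| = 1 − 0.00 = 1.00
So the left factor is x ↔ x = 1.00.
~z = 1 − 0.19 = 0.81
So the right-hand bound is ~z = 0.81.
The residuum of the Łukasiewicz t-norm gives the supremum: min(1, 1 − 1.00 + 0.81).
1 − 1.00 + 0.81 = 0.81, so t = min(1, 0.81) = 0.81.
Check: 1.00 ⊗ 0.81 = max(0, 0.81) = 0.81 ≤ 0.81.

0.81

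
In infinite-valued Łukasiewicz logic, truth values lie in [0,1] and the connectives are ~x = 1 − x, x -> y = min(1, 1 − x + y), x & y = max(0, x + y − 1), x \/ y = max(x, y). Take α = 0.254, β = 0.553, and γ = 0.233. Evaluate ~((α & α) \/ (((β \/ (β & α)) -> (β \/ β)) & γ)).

0.767

α & α = max(0, 0.254 + 0.254 − 1) = max(0, -0.492) = 0.000
β & α = max(0, 0.553 + 0.254 − 1) = max(0, -0.193) = 0.000
β \/ (β & α) = max(0.553, 0.000) = 0.553
β \/ β = max(0.553, 0.553) = 0.553
(β \/ (β & α)) -> (β \/ β) = min(1, 1 − 0.553 + 0.553) = min(1, 1.000) = 1.000
((β \/ (β & α)) -> (β \/ β)) & γ = max(0, 1.000 + 0.233 − 1) = max(0, 0.233) = 0.233
(α & α) \/ (((β \/ (β & α)) -> (β \/ β)) & γ) = max(0.000, 0.233) = 0.233
~((α & α) \/ (((β \/ (β & α)) -> (β \/ β)) & γ)) = 1 − 0.233 = 0.767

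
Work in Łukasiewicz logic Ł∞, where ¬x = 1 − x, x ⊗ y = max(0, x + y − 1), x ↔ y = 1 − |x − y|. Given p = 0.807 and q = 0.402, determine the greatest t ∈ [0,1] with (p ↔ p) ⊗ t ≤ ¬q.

0.598

p ↔ p = 1 − |0.807 − 0.807| = 1 − 0.000 = 1.000
So the left factor is p ↔ p = 1.000.
¬q = 1 − 0.402 = 0.598
So the right-hand bound is ¬q = 0.598.
The residuum of the Łukasiewicz t-norm gives the supremum: min(1, 1 − 1.000 + 0.598).
1 − 1.000 + 0.598 = 0.598, so t = min(1, 0.598) = 0.598.
Check: 1.000 ⊗ 0.598 = max(0, 0.598) = 0.598 ≤ 0.598.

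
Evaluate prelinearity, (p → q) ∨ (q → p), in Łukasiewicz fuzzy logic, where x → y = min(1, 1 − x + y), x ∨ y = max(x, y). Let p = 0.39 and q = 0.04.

1.00

p → q = min(1, 1 − 0.39 + 0.04) = min(1, 0.65) = 0.65
q → p = min(1, 1 − 0.04 + 0.39) = min(1, 1.35) = 1.00
(p → q) ∨ (q → p) = max(0.65, 1.00) = 1.00
(As expected: a Ł∞-tautology — holds in every MV-chain.)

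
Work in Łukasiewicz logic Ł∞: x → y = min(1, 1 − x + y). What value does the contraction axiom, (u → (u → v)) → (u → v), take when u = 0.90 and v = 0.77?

0.90

u → v = min(1, 1 − 0.90 + 0.77) = min(1, 0.87) = 0.87
u → (u → v) = min(1, 1 − 0.90 + 0.87) = min(1, 0.97) = 0.97
(u → (u → v)) → (u → v) = min(1, 1 − 0.97 + 0.87) = min(1, 0.90) = 0.90
(The value 0.90 < 1 shows this instance is not satisfied; fails in Ł∞ (the t-norm is not idempotent).)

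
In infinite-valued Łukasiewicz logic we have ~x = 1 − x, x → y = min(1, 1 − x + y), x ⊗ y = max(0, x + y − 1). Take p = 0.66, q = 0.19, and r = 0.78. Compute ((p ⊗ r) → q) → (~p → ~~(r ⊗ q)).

p ⊗ r = max(0, 0.66 + 0.78 − 1) = max(0, 0.44) = 0.44
(p ⊗ r) → q = min(1, 1 − 0.44 + 0.19) = min(1, 0.75) = 0.75
~p = 1 − 0.66 = 0.34
r ⊗ q = max(0, 0.78 + 0.19 − 1) = max(0, -0.03) = 0.00
~(r ⊗ q) = 1 − 0.00 = 1.00
~~(r ⊗ q) = 1 − 1.00 = 0.00
~p → ~~(r ⊗ q) = min(1, 1 − 0.34 + 0.00) = min(1, 0.66) = 0.66
((p ⊗ r) → q) → (~p → ~~(r ⊗ q)) = min(1, 1 − 0.75 + 0.66) = min(1, 0.91) = 0.91

0.91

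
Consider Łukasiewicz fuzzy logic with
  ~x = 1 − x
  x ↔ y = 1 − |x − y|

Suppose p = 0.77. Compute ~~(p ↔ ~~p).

~p = 1 − 0.77 = 0.23
~~p = 1 − 0.23 = 0.77
p ↔ ~~p = 1 − |0.77 − 0.77| = 1 − 0.00 = 1.00
~(p ↔ ~~p) = 1 − 1.00 = 0.00
~~(p ↔ ~~p) = 1 − 0.00 = 1.00

1.00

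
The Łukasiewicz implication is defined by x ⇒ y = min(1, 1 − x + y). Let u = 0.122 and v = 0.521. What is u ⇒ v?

1.000

u ⇒ v = min(1, 1 − 0.122 + 0.521) = min(1, 1.399) = 1.000
For comparison, the Gödel implication (1 if x ≤ y else y) would give 1.000.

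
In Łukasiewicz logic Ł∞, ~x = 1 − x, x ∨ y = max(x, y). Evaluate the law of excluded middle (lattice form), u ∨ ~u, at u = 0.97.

~u = 1 − 0.97 = 0.03
u ∨ ~u = max(0.97, 0.03) = 0.97
(The value 0.97 < 1 shows this instance is not satisfied; not a Ł∞-tautology — its value is max(a, 1−a).)

0.97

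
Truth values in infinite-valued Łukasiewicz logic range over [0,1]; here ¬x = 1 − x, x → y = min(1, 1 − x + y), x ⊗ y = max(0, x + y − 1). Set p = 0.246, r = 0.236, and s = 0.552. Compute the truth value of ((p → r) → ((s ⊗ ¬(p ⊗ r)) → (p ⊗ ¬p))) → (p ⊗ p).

0.542

p → r = min(1, 1 − 0.246 + 0.236) = min(1, 0.990) = 0.990
p ⊗ r = max(0, 0.246 + 0.236 − 1) = max(0, -0.518) = 0.000
¬(p ⊗ r) = 1 − 0.000 = 1.000
s ⊗ ¬(p ⊗ r) = max(0, 0.552 + 1.000 − 1) = max(0, 0.552) = 0.552
¬p = 1 − 0.246 = 0.754
p ⊗ ¬p = max(0, 0.246 + 0.754 − 1) = max(0, 0.000) = 0.000
(s ⊗ ¬(p ⊗ r)) → (p ⊗ ¬p) = min(1, 1 − 0.552 + 0.000) = min(1, 0.448) = 0.448
(p → r) → ((s ⊗ ¬(p ⊗ r)) → (p ⊗ ¬p)) = min(1, 1 − 0.990 + 0.448) = min(1, 0.458) = 0.458
p ⊗ p = max(0, 0.246 + 0.246 − 1) = max(0, -0.508) = 0.000
((p → r) → ((s ⊗ ¬(p ⊗ r)) → (p ⊗ ¬p))) → (p ⊗ p) = min(1, 1 − 0.458 + 0.000) = min(1, 0.542) = 0.542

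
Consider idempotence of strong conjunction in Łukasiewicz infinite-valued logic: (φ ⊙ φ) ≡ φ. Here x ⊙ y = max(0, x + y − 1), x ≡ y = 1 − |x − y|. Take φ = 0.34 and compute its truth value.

0.66

φ ⊙ φ = max(0, 0.34 + 0.34 − 1) = max(0, -0.32) = 0.00
(φ ⊙ φ) ≡ φ = 1 − |0.00 − 0.34| = 1 − 0.34 = 0.66
(The value 0.66 < 1 shows this instance is not satisfied; fails in Ł∞ since a ⊗ a = max(0, 2a−1) ≠ a in general.)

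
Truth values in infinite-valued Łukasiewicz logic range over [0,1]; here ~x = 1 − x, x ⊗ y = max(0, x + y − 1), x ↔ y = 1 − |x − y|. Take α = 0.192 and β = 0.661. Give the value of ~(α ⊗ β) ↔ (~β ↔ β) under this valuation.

α ⊗ β = max(0, 0.192 + 0.661 − 1) = max(0, -0.147) = 0.000
~(α ⊗ β) = 1 − 0.000 = 1.000
~β = 1 − 0.661 = 0.339
~β ↔ β = 1 − |0.339 − 0.661| = 1 − 0.322 = 0.678
~(α ⊗ β) ↔ (~β ↔ β) = 1 − |1.000 − 0.678| = 1 − 0.322 = 0.678

0.678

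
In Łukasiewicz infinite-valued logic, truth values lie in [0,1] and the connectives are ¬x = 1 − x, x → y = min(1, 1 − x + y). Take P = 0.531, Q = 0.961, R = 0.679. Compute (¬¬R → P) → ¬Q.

¬R = 1 − 0.679 = 0.321
¬¬R = 1 − 0.321 = 0.679
¬¬R → P = min(1, 1 − 0.679 + 0.531) = min(1, 0.852) = 0.852
¬Q = 1 − 0.961 = 0.039
(¬¬R → P) → ¬Q = min(1, 1 − 0.852 + 0.039) = min(1, 0.187) = 0.187

0.187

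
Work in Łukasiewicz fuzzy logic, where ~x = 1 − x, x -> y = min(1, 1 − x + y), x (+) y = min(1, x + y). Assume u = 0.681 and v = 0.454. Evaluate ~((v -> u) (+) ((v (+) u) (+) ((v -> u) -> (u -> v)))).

0.000

v -> u = min(1, 1 − 0.454 + 0.681) = min(1, 1.227) = 1.000
v (+) u = min(1, 0.454 + 0.681) = min(1, 1.135) = 1.000
u -> v = min(1, 1 − 0.681 + 0.454) = min(1, 0.773) = 0.773
(v -> u) -> (u -> v) = min(1, 1 − 1.000 + 0.773) = min(1, 0.773) = 0.773
(v (+) u) (+) ((v -> u) -> (u -> v)) = min(1, 1.000 + 0.773) = min(1, 1.773) = 1.000
(v -> u) (+) ((v (+) u) (+) ((v -> u) -> (u -> v))) = min(1, 1.000 + 1.000) = min(1, 2.000) = 1.000
~((v -> u) (+) ((v (+) u) (+) ((v -> u) -> (u -> v)))) = 1 − 1.000 = 0.000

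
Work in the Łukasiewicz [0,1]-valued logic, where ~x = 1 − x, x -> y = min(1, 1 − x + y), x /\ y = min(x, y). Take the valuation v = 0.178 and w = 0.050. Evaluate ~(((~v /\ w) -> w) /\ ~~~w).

~v = 1 − 0.178 = 0.822
~v /\ w = min(0.822, 0.050) = 0.050
(~v /\ w) -> w = min(1, 1 − 0.050 + 0.050) = min(1, 1.000) = 1.000
~w = 1 − 0.050 = 0.950
~~w = 1 − 0.950 = 0.050
~~~w = 1 − 0.050 = 0.950
((~v /\ w) -> w) /\ ~~~w = min(1.000, 0.950) = 0.950
~(((~v /\ w) -> w) /\ ~~~w) = 1 − 0.950 = 0.050

0.050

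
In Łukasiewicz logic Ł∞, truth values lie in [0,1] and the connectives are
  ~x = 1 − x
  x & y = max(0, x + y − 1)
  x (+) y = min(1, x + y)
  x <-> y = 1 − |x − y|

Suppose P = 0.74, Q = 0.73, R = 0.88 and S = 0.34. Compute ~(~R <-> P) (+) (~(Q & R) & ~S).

~R = 1 − 0.88 = 0.12
~R <-> P = 1 − |0.12 − 0.74| = 1 − 0.62 = 0.38
~(~R <-> P) = 1 − 0.38 = 0.62
Q & R = max(0, 0.73 + 0.88 − 1) = max(0, 0.61) = 0.61
~(Q & R) = 1 − 0.61 = 0.39
~S = 1 − 0.34 = 0.66
~(Q & R) & ~S = max(0, 0.39 + 0.66 − 1) = max(0, 0.05) = 0.05
~(~R <-> P) (+) (~(Q & R) & ~S) = min(1, 0.62 + 0.05) = min(1, 0.67) = 0.67

0.67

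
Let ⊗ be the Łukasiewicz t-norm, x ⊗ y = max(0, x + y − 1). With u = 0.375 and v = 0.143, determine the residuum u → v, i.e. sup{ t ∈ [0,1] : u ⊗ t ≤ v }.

The residuum of the Łukasiewicz t-norm gives the supremum: min(1, 1 − 0.375 + 0.143).
1 − 0.375 + 0.143 = 0.768, so t = min(1, 0.768) = 0.768.
Check: 0.375 ⊗ 0.768 = max(0, 0.143) = 0.143 ≤ 0.143.

0.768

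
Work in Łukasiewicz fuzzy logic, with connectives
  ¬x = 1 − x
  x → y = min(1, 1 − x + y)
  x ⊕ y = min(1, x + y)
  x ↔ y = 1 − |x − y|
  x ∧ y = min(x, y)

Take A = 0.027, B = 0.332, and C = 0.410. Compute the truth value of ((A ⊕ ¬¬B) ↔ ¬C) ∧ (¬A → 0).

0.027

¬B = 1 − 0.332 = 0.668
¬¬B = 1 − 0.668 = 0.332
A ⊕ ¬¬B = min(1, 0.027 + 0.332) = min(1, 0.359) = 0.359
¬C = 1 − 0.410 = 0.590
(A ⊕ ¬¬B) ↔ ¬C = 1 − |0.359 − 0.590| = 1 − 0.231 = 0.769
¬A = 1 − 0.027 = 0.973
¬A → 0 = min(1, 1 − 0.973 + 0.000) = min(1, 0.027) = 0.027
((A ⊕ ¬¬B) ↔ ¬C) ∧ (¬A → 0) = min(0.769, 0.027) = 0.027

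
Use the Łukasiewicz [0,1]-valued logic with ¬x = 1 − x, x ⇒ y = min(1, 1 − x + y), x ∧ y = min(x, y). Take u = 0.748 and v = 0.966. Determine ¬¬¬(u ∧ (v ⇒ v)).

v ⇒ v = min(1, 1 − 0.966 + 0.966) = min(1, 1.000) = 1.000
u ∧ (v ⇒ v) = min(0.748, 1.000) = 0.748
¬(u ∧ (v ⇒ v)) = 1 − 0.748 = 0.252
¬¬(u ∧ (v ⇒ v)) = 1 − 0.252 = 0.748
¬¬¬(u ∧ (v ⇒ v)) = 1 − 0.748 = 0.252

0.252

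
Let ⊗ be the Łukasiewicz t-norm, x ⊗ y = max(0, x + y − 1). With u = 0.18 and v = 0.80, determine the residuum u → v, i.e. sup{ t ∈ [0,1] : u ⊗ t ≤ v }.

The residuum of the Łukasiewicz t-norm gives the supremum: min(1, 1 − 0.18 + 0.80).
1 − 0.18 + 0.80 = 1.62, so t = min(1, 1.62) = 1.00.
Check: 0.18 ⊗ 1.00 = max(0, 0.18) = 0.18 ≤ 0.80.

1.00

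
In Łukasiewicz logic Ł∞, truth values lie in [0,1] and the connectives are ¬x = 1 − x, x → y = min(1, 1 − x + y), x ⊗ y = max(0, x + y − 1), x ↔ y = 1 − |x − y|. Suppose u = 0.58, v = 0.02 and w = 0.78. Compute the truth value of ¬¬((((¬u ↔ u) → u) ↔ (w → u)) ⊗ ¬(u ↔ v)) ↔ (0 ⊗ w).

0.50

¬u = 1 − 0.58 = 0.42
¬u ↔ u = 1 − |0.42 − 0.58| = 1 − 0.16 = 0.84
(¬u ↔ u) → u = min(1, 1 − 0.84 + 0.58) = min(1, 0.74) = 0.74
w → u = min(1, 1 − 0.78 + 0.58) = min(1, 0.80) = 0.80
((¬u ↔ u) → u) ↔ (w → u) = 1 − |0.74 − 0.80| = 1 − 0.06 = 0.94
u ↔ v = 1 − |0.58 − 0.02| = 1 − 0.56 = 0.44
¬(u ↔ v) = 1 − 0.44 = 0.56
(((¬u ↔ u) → u) ↔ (w → u)) ⊗ ¬(u ↔ v) = max(0, 0.94 + 0.56 − 1) = max(0, 0.50) = 0.50
¬((((¬u ↔ u) → u) ↔ (w → u)) ⊗ ¬(u ↔ v)) = 1 − 0.50 = 0.50
¬¬((((¬u ↔ u) → u) ↔ (w → u)) ⊗ ¬(u ↔ v)) = 1 − 0.50 = 0.50
0 ⊗ w = max(0, 0.00 + 0.78 − 1) = max(0, -0.22) = 0.00
¬¬((((¬u ↔ u) → u) ↔ (w → u)) ⊗ ¬(u ↔ v)) ↔ (0 ⊗ w) = 1 − |0.50 − 0.00| = 1 − 0.50 = 0.50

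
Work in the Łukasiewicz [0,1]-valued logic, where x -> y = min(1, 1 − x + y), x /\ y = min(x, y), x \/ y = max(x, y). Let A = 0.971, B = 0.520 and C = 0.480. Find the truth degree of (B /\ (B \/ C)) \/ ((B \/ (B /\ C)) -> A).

B \/ C = max(0.520, 0.480) = 0.520
B /\ (B \/ C) = min(0.520, 0.520) = 0.520
B /\ C = min(0.520, 0.480) = 0.480
B \/ (B /\ C) = max(0.520, 0.480) = 0.520
(B \/ (B /\ C)) -> A = min(1, 1 − 0.520 + 0.971) = min(1, 1.451) = 1.000
(B /\ (B \/ C)) \/ ((B \/ (B /\ C)) -> A) = max(0.520, 1.000) = 1.000

1.000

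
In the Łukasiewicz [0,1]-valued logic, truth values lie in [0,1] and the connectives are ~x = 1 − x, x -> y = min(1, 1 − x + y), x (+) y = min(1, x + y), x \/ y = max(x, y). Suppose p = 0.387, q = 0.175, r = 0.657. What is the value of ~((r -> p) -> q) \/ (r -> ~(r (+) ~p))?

0.555

r -> p = min(1, 1 − 0.657 + 0.387) = min(1, 0.730) = 0.730
(r -> p) -> q = min(1, 1 − 0.730 + 0.175) = min(1, 0.445) = 0.445
~((r -> p) -> q) = 1 − 0.445 = 0.555
~p = 1 − 0.387 = 0.613
r (+) ~p = min(1, 0.657 + 0.613) = min(1, 1.270) = 1.000
~(r (+) ~p) = 1 − 1.000 = 0.000
r -> ~(r (+) ~p) = min(1, 1 − 0.657 + 0.000) = min(1, 0.343) = 0.343
~((r -> p) -> q) \/ (r -> ~(r (+) ~p)) = max(0.555, 0.343) = 0.555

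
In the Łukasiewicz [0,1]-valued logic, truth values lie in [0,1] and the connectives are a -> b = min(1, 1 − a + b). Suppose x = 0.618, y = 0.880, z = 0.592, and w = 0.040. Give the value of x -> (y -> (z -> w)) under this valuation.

0.950

z -> w = min(1, 1 − 0.592 + 0.040) = min(1, 0.448) = 0.448
y -> (z -> w) = min(1, 1 − 0.880 + 0.448) = min(1, 0.568) = 0.568
x -> (y -> (z -> w)) = min(1, 1 − 0.618 + 0.568) = min(1, 0.950) = 0.950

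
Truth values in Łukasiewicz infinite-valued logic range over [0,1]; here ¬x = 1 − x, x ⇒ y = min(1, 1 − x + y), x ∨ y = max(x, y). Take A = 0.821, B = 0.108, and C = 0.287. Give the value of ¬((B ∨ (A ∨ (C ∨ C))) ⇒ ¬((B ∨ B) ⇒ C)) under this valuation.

C ∨ C = max(0.287, 0.287) = 0.287
A ∨ (C ∨ C) = max(0.821, 0.287) = 0.821
B ∨ (A ∨ (C ∨ C)) = max(0.108, 0.821) = 0.821
B ∨ B = max(0.108, 0.108) = 0.108
(B ∨ B) ⇒ C = min(1, 1 − 0.108 + 0.287) = min(1, 1.179) = 1.000
¬((B ∨ B) ⇒ C) = 1 − 1.000 = 0.000
(B ∨ (A ∨ (C ∨ C))) ⇒ ¬((B ∨ B) ⇒ C) = min(1, 1 − 0.821 + 0.000) = min(1, 0.179) = 0.179
¬((B ∨ (A ∨ (C ∨ C))) ⇒ ¬((B ∨ B) ⇒ C)) = 1 − 0.179 = 0.821

0.821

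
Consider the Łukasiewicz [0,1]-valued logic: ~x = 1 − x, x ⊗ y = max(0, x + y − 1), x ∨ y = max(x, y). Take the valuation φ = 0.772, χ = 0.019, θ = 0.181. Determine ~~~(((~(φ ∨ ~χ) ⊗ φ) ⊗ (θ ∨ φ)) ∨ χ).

0.981

~χ = 1 − 0.019 = 0.981
φ ∨ ~χ = max(0.772, 0.981) = 0.981
~(φ ∨ ~χ) = 1 − 0.981 = 0.019
~(φ ∨ ~χ) ⊗ φ = max(0, 0.019 + 0.772 − 1) = max(0, -0.209) = 0.000
θ ∨ φ = max(0.181, 0.772) = 0.772
(~(φ ∨ ~χ) ⊗ φ) ⊗ (θ ∨ φ) = max(0, 0.000 + 0.772 − 1) = max(0, -0.228) = 0.000
((~(φ ∨ ~χ) ⊗ φ) ⊗ (θ ∨ φ)) ∨ χ = max(0.000, 0.019) = 0.019
~(((~(φ ∨ ~χ) ⊗ φ) ⊗ (θ ∨ φ)) ∨ χ) = 1 − 0.019 = 0.981
~~(((~(φ ∨ ~χ) ⊗ φ) ⊗ (θ ∨ φ)) ∨ χ) = 1 − 0.981 = 0.019
~~~(((~(φ ∨ ~χ) ⊗ φ) ⊗ (θ ∨ φ)) ∨ χ) = 1 − 0.019 = 0.981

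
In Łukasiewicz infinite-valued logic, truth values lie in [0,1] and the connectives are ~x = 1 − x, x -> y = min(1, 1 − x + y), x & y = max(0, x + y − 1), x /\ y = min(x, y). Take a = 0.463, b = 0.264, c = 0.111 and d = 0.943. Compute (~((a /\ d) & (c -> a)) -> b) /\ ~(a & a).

0.727

a /\ d = min(0.463, 0.943) = 0.463
c -> a = min(1, 1 − 0.111 + 0.463) = min(1, 1.352) = 1.000
(a /\ d) & (c -> a) = max(0, 0.463 + 1.000 − 1) = max(0, 0.463) = 0.463
~((a /\ d) & (c -> a)) = 1 − 0.463 = 0.537
~((a /\ d) & (c -> a)) -> b = min(1, 1 − 0.537 + 0.264) = min(1, 0.727) = 0.727
a & a = max(0, 0.463 + 0.463 − 1) = max(0, -0.074) = 0.000
~(a & a) = 1 − 0.000 = 1.000
(~((a /\ d) & (c -> a)) -> b) /\ ~(a & a) = min(0.727, 1.000) = 0.727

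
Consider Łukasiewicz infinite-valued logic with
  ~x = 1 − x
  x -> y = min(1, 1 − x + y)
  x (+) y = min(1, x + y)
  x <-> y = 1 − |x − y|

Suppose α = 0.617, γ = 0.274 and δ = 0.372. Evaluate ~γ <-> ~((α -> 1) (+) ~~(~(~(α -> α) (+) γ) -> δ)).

0.274

~γ = 1 − 0.274 = 0.726
α -> 1 = min(1, 1 − 0.617 + 1.000) = min(1, 1.383) = 1.000
α -> α = min(1, 1 − 0.617 + 0.617) = min(1, 1.000) = 1.000
~(α -> α) = 1 − 1.000 = 0.000
~(α -> α) (+) γ = min(1, 0.000 + 0.274) = min(1, 0.274) = 0.274
~(~(α -> α) (+) γ) = 1 − 0.274 = 0.726
~(~(α -> α) (+) γ) -> δ = min(1, 1 − 0.726 + 0.372) = min(1, 0.646) = 0.646
~(~(~(α -> α) (+) γ) -> δ) = 1 − 0.646 = 0.354
~~(~(~(α -> α) (+) γ) -> δ) = 1 − 0.354 = 0.646
(α -> 1) (+) ~~(~(~(α -> α) (+) γ) -> δ) = min(1, 1.000 + 0.646) = min(1, 1.646) = 1.000
~((α -> 1) (+) ~~(~(~(α -> α) (+) γ) -> δ)) = 1 − 1.000 = 0.000
~γ <-> ~((α -> 1) (+) ~~(~(~(α -> α) (+) γ) -> δ)) = 1 − |0.726 − 0.000| = 1 − 0.726 = 0.274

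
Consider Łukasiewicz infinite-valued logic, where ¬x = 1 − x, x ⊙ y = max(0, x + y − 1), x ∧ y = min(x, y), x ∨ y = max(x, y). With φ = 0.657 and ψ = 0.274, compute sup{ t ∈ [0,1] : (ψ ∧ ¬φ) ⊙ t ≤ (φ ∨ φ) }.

¬φ = 1 − 0.657 = 0.343
ψ ∧ ¬φ = min(0.274, 0.343) = 0.274
So the left factor is ψ ∧ ¬φ = 0.274.
φ ∨ φ = max(0.657, 0.657) = 0.657
So the right-hand bound is φ ∨ φ = 0.657.
The residuum of the Łukasiewicz t-norm gives the supremum: min(1, 1 − 0.274 + 0.657).
1 − 0.274 + 0.657 = 1.383, so t = min(1, 1.383) = 1.000.
Check: 0.274 ⊙ 1.000 = max(0, 0.274) = 0.274 ≤ 0.657.

1.000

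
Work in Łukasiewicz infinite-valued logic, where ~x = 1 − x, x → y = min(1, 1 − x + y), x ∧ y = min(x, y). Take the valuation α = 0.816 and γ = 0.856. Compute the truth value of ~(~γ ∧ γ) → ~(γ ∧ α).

0.328

~γ = 1 − 0.856 = 0.144
~γ ∧ γ = min(0.144, 0.856) = 0.144
~(~γ ∧ γ) = 1 − 0.144 = 0.856
γ ∧ α = min(0.856, 0.816) = 0.816
~(γ ∧ α) = 1 − 0.816 = 0.184
~(~γ ∧ γ) → ~(γ ∧ α) = min(1, 1 − 0.856 + 0.184) = min(1, 0.328) = 0.328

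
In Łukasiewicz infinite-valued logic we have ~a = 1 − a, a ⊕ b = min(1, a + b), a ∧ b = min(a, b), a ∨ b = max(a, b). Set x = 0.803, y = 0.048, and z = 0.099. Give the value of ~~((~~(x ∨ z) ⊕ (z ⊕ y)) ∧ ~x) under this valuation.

x ∨ z = max(0.803, 0.099) = 0.803
~(x ∨ z) = 1 − 0.803 = 0.197
~~(x ∨ z) = 1 − 0.197 = 0.803
z ⊕ y = min(1, 0.099 + 0.048) = min(1, 0.147) = 0.147
~~(x ∨ z) ⊕ (z ⊕ y) = min(1, 0.803 + 0.147) = min(1, 0.950) = 0.950
~x = 1 − 0.803 = 0.197
(~~(x ∨ z) ⊕ (z ⊕ y)) ∧ ~x = min(0.950, 0.197) = 0.197
~((~~(x ∨ z) ⊕ (z ⊕ y)) ∧ ~x) = 1 − 0.197 = 0.803
~~((~~(x ∨ z) ⊕ (z ⊕ y)) ∧ ~x) = 1 − 0.803 = 0.197

0.197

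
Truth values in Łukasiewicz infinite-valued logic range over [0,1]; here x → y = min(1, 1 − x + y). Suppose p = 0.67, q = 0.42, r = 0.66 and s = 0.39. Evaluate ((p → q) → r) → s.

0.48

p → q = min(1, 1 − 0.67 + 0.42) = min(1, 0.75) = 0.75
(p → q) → r = min(1, 1 − 0.75 + 0.66) = min(1, 0.91) = 0.91
((p → q) → r) → s = min(1, 1 − 0.91 + 0.39) = min(1, 0.48) = 0.48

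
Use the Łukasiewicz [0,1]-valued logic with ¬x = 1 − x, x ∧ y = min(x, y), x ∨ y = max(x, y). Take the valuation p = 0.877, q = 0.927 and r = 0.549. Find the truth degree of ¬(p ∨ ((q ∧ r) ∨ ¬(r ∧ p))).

0.123

q ∧ r = min(0.927, 0.549) = 0.549
r ∧ p = min(0.549, 0.877) = 0.549
¬(r ∧ p) = 1 − 0.549 = 0.451
(q ∧ r) ∨ ¬(r ∧ p) = max(0.549, 0.451) = 0.549
p ∨ ((q ∧ r) ∨ ¬(r ∧ p)) = max(0.877, 0.549) = 0.877
¬(p ∨ ((q ∧ r) ∨ ¬(r ∧ p))) = 1 − 0.877 = 0.123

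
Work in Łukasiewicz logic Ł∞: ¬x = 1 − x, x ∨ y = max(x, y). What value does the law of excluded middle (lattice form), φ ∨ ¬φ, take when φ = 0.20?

0.80

¬φ = 1 − 0.20 = 0.80
φ ∨ ¬φ = max(0.20, 0.80) = 0.80
(The value 0.80 < 1 shows this instance is not satisfied; not a Ł∞-tautology — its value is max(a, 1−a).)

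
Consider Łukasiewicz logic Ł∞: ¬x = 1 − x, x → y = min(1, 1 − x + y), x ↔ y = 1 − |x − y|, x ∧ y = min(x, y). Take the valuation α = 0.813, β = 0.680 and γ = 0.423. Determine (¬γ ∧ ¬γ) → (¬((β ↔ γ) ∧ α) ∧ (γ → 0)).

¬γ = 1 − 0.423 = 0.577
¬γ ∧ ¬γ = min(0.577, 0.577) = 0.577
β ↔ γ = 1 − |0.680 − 0.423| = 1 − 0.257 = 0.743
(β ↔ γ) ∧ α = min(0.743, 0.813) = 0.743
¬((β ↔ γ) ∧ α) = 1 − 0.743 = 0.257
γ → 0 = min(1, 1 − 0.423 + 0.000) = min(1, 0.577) = 0.577
¬((β ↔ γ) ∧ α) ∧ (γ → 0) = min(0.257, 0.577) = 0.257
(¬γ ∧ ¬γ) → (¬((β ↔ γ) ∧ α) ∧ (γ → 0)) = min(1, 1 − 0.577 + 0.257) = min(1, 0.680) = 0.680

0.680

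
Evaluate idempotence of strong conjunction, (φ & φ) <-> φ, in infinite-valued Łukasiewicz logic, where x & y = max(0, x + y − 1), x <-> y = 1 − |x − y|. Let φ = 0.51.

0.51

φ & φ = max(0, 0.51 + 0.51 − 1) = max(0, 0.02) = 0.02
(φ & φ) <-> φ = 1 − |0.02 − 0.51| = 1 − 0.49 = 0.51
(The value 0.51 < 1 shows this instance is not satisfied; fails in Ł∞ since a ⊗ a = max(0, 2a−1) ≠ a in general.)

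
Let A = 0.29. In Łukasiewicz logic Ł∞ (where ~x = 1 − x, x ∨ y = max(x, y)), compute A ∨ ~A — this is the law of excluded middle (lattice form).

0.71

~A = 1 − 0.29 = 0.71
A ∨ ~A = max(0.29, 0.71) = 0.71
(The value 0.71 < 1 shows this instance is not satisfied; not a Ł∞-tautology — its value is max(a, 1−a).)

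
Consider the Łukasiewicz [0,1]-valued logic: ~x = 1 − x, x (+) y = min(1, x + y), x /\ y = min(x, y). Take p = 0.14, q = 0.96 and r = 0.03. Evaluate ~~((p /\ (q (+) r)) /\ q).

q (+) r = min(1, 0.96 + 0.03) = min(1, 0.99) = 0.99
p /\ (q (+) r) = min(0.14, 0.99) = 0.14
(p /\ (q (+) r)) /\ q = min(0.14, 0.96) = 0.14
~((p /\ (q (+) r)) /\ q) = 1 − 0.14 = 0.86
~~((p /\ (q (+) r)) /\ q) = 1 − 0.86 = 0.14

0.14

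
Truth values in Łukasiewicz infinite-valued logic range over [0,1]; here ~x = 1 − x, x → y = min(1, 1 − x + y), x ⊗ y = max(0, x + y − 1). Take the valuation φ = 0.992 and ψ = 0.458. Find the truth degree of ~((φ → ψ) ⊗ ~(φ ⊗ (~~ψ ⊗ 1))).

φ → ψ = min(1, 1 − 0.992 + 0.458) = min(1, 0.466) = 0.466
~ψ = 1 − 0.458 = 0.542
~~ψ = 1 − 0.542 = 0.458
~~ψ ⊗ 1 = max(0, 0.458 + 1.000 − 1) = max(0, 0.458) = 0.458
φ ⊗ (~~ψ ⊗ 1) = max(0, 0.992 + 0.458 − 1) = max(0, 0.450) = 0.450
~(φ ⊗ (~~ψ ⊗ 1)) = 1 − 0.450 = 0.550
(φ → ψ) ⊗ ~(φ ⊗ (~~ψ ⊗ 1)) = max(0, 0.466 + 0.550 − 1) = max(0, 0.016) = 0.016
~((φ → ψ) ⊗ ~(φ ⊗ (~~ψ ⊗ 1))) = 1 − 0.016 = 0.984

0.984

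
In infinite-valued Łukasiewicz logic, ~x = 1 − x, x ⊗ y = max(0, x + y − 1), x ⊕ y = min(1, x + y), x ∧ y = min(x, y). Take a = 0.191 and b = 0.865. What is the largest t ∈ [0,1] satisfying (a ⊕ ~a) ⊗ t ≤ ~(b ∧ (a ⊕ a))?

0.618

~a = 1 − 0.191 = 0.809
a ⊕ ~a = min(1, 0.191 + 0.809) = min(1, 1.000) = 1.000
So the left factor is a ⊕ ~a = 1.000.
a ⊕ a = min(1, 0.191 + 0.191) = min(1, 0.382) = 0.382
b ∧ (a ⊕ a) = min(0.865, 0.382) = 0.382
~(b ∧ (a ⊕ a)) = 1 − 0.382 = 0.618
So the right-hand bound is ~(b ∧ (a ⊕ a)) = 0.618.
The residuum of the Łukasiewicz t-norm gives the supremum: min(1, 1 − 1.000 + 0.618).
1 − 1.000 + 0.618 = 0.618, so t = min(1, 0.618) = 0.618.
Check: 1.000 ⊗ 0.618 = max(0, 0.618) = 0.618 ≤ 0.618.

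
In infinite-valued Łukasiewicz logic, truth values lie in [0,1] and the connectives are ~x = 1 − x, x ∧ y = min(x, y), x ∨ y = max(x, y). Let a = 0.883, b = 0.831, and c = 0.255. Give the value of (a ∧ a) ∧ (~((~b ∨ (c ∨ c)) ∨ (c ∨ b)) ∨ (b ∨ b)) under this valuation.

0.831

a ∧ a = min(0.883, 0.883) = 0.883
~b = 1 − 0.831 = 0.169
c ∨ c = max(0.255, 0.255) = 0.255
~b ∨ (c ∨ c) = max(0.169, 0.255) = 0.255
c ∨ b = max(0.255, 0.831) = 0.831
(~b ∨ (c ∨ c)) ∨ (c ∨ b) = max(0.255, 0.831) = 0.831
~((~b ∨ (c ∨ c)) ∨ (c ∨ b)) = 1 − 0.831 = 0.169
b ∨ b = max(0.831, 0.831) = 0.831
~((~b ∨ (c ∨ c)) ∨ (c ∨ b)) ∨ (b ∨ b) = max(0.169, 0.831) = 0.831
(a ∧ a) ∧ (~((~b ∨ (c ∨ c)) ∨ (c ∨ b)) ∨ (b ∨ b)) = min(0.883, 0.831) = 0.831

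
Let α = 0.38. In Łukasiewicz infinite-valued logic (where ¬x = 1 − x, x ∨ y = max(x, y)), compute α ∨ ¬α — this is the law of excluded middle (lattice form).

0.62

¬α = 1 − 0.38 = 0.62
α ∨ ¬α = max(0.38, 0.62) = 0.62
(The value 0.62 < 1 shows this instance is not satisfied; not a Ł∞-tautology — its value is max(a, 1−a).)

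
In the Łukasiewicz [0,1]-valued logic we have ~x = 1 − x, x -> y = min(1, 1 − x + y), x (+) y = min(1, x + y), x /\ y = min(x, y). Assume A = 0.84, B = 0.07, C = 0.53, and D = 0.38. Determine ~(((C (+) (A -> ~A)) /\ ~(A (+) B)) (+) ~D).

~A = 1 − 0.84 = 0.16
A -> ~A = min(1, 1 − 0.84 + 0.16) = min(1, 0.32) = 0.32
C (+) (A -> ~A) = min(1, 0.53 + 0.32) = min(1, 0.85) = 0.85
A (+) B = min(1, 0.84 + 0.07) = min(1, 0.91) = 0.91
~(A (+) B) = 1 − 0.91 = 0.09
(C (+) (A -> ~A)) /\ ~(A (+) B) = min(0.85, 0.09) = 0.09
~D = 1 − 0.38 = 0.62
((C (+) (A -> ~A)) /\ ~(A (+) B)) (+) ~D = min(1, 0.09 + 0.62) = min(1, 0.71) = 0.71
~(((C (+) (A -> ~A)) /\ ~(A (+) B)) (+) ~D) = 1 − 0.71 = 0.29

0.29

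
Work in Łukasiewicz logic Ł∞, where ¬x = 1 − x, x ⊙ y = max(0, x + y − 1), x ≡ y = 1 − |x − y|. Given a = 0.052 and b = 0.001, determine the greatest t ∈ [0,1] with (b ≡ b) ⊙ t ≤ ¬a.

b ≡ b = 1 − |0.001 − 0.001| = 1 − 0.000 = 1.000
So the left factor is b ≡ b = 1.000.
¬a = 1 − 0.052 = 0.948
So the right-hand bound is ¬a = 0.948.
The residuum of the Łukasiewicz t-norm gives the supremum: min(1, 1 − 1.000 + 0.948).
1 − 1.000 + 0.948 = 0.948, so t = min(1, 0.948) = 0.948.
Check: 1.000 ⊙ 0.948 = max(0, 0.948) = 0.948 ≤ 0.948.

0.948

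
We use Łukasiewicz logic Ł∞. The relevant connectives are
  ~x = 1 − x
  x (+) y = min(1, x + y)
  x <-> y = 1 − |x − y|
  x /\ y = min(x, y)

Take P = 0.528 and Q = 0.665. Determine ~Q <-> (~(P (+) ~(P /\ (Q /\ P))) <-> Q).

1.000

~Q = 1 − 0.665 = 0.335
Q /\ P = min(0.665, 0.528) = 0.528
P /\ (Q /\ P) = min(0.528, 0.528) = 0.528
~(P /\ (Q /\ P)) = 1 − 0.528 = 0.472
P (+) ~(P /\ (Q /\ P)) = min(1, 0.528 + 0.472) = min(1, 1.000) = 1.000
~(P (+) ~(P /\ (Q /\ P))) = 1 − 1.000 = 0.000
~(P (+) ~(P /\ (Q /\ P))) <-> Q = 1 − |0.000 − 0.665| = 1 − 0.665 = 0.335
~Q <-> (~(P (+) ~(P /\ (Q /\ P))) <-> Q) = 1 − |0.335 − 0.335| = 1 − 0.000 = 1.000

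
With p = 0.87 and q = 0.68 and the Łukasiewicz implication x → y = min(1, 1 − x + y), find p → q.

p → q = min(1, 1 − 0.87 + 0.68) = min(1, 0.81) = 0.81
For comparison, the Gödel implication (1 if x ≤ y else y) would give 0.68.

0.81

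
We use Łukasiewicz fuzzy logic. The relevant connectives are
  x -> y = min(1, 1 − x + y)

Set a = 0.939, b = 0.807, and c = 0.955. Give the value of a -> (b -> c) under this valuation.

b -> c = min(1, 1 − 0.807 + 0.955) = min(1, 1.148) = 1.000
a -> (b -> c) = min(1, 1 − 0.939 + 1.000) = min(1, 1.061) = 1.000

1.000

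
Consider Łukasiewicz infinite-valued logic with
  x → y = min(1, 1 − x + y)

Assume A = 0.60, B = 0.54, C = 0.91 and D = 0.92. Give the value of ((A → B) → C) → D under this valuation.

0.95

A → B = min(1, 1 − 0.60 + 0.54) = min(1, 0.94) = 0.94
(A → B) → C = min(1, 1 − 0.94 + 0.91) = min(1, 0.97) = 0.97
((A → B) → C) → D = min(1, 1 − 0.97 + 0.92) = min(1, 0.95) = 0.95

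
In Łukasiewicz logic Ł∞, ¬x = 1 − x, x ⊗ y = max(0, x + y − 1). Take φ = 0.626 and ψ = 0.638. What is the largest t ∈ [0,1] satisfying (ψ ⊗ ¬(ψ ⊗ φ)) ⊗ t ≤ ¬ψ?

ψ ⊗ φ = max(0, 0.638 + 0.626 − 1) = max(0, 0.264) = 0.264
¬(ψ ⊗ φ) = 1 − 0.264 = 0.736
ψ ⊗ ¬(ψ ⊗ φ) = max(0, 0.638 + 0.736 − 1) = max(0, 0.374) = 0.374
So the left factor is ψ ⊗ ¬(ψ ⊗ φ) = 0.374.
¬ψ = 1 − 0.638 = 0.362
So the right-hand bound is ¬ψ = 0.362.
The residuum of the Łukasiewicz t-norm gives the supremum: min(1, 1 − 0.374 + 0.362).
1 − 0.374 + 0.362 = 0.988, so t = min(1, 0.988) = 0.988.
Check: 0.374 ⊗ 0.988 = max(0, 0.362) = 0.362 ≤ 0.362.

0.988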